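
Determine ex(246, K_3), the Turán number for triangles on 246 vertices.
ex(246, K_3) = ⌊246^2/4⌋ = 15129

Mantel (1907): a triangle-free graph on n vertices has at most ⌊n^2/4⌋ edges, with equality for the complete bipartite graph K_{⌊n/2⌋, ⌈n/2⌉}. For n = 246: ⌊246^2/4⌋ = ⌊60516/4⌋ = 15129. The extremal graph is K_{123, 123}, which has 123·123 = 15129 edges.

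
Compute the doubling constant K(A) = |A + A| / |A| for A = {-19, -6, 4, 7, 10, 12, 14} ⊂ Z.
K = |A + A| / |A| = 24/7

Enumerate A + A = {a + b : a, b ∈ A}. With |A| = 7, there are |A|^2 = 49 ordered sum pairs; collecting distinct values, A + A = {-38, -25, -15, -12, -9, -7, -5, -2, 1, 4, 6, 8, 11, 14, 16, 17, 18, 19, 20, 21, 22, 24, 26, 28}, so |A + A| = 24. Thus K = 24/7. For comparison, the minimum possible |A + A| over all 7-element sets is 2·7 − 1 = 13 (so min K = 13/7), attained only by arithmetic progressions.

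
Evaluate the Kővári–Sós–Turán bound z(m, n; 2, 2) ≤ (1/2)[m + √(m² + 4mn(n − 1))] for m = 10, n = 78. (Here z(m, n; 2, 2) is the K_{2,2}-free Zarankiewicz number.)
z(10, 78; 2, 2) ≤ (1/2)[10 + √(10² + 4·10·78·77)] = (1/2)[10 + √240340] = 250.1224

Kővári–Sós–Turán: let r_1, ..., r_10 be the row sums and z = Σ r_i the total number of 1s. Each pair of columns can share at most one row with both entries 1 (else a 2×2 all-ones block appears), so Σ_i C(r_i, 2) ≤ C(78, 2) = 3003. By convexity Σ_i C(r_i, 2) ≥ 10·C(z/10, 2) = z(z − 10)/(2·10), giving z² − 10z − 10·78·77 ≤ 0 and hence z ≤ (1/2)[10 + √(100 + 4·60060)] = (1/2)[10 + √240340] ≈ (1/2)(10 + 490.2448) = 250.1224.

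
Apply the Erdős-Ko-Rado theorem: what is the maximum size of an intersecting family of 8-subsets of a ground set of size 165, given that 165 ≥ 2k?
max |F| = C(164, 7) = 556052759712

The Erdős-Ko-Rado theorem states: for n ≥ 2k, an intersecting family of k-subsets of an n-element set has size at most C(n − 1, k − 1), with equality for 'star' families {A ⊆ [n] : |A| = k, i ∈ A} (fix an element i). For n = 165, k = 8: C(164, 7) = 556052759712.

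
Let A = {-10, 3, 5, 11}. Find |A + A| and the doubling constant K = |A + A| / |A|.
K = |A + A| / |A| = 10/4 = 5/2

Enumerate A + A = {a + b : a, b ∈ A}. With |A| = 4, there are |A|^2 = 16 ordered sum pairs; collecting distinct values, A + A = {-20, -7, -5, 1, 6, 8, 10, 14, 16, 22}, so |A + A| = 10. Thus K = 10/4 = 5/2. For comparison, the minimum possible |A + A| over all 4-element sets is 2·4 − 1 = 7 (so min K = 7/4), attained only by arithmetic progressions.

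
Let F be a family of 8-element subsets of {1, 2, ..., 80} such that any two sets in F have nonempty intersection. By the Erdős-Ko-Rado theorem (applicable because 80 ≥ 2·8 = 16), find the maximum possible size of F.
max |F| = C(79, 7) = 2898753715

The Erdős-Ko-Rado theorem states: for n ≥ 2k, an intersecting family of k-subsets of an n-element set has size at most C(n − 1, k − 1), with equality for 'star' families {A ⊆ [n] : |A| = k, i ∈ A} (fix an element i). For n = 80, k = 8: C(79, 7) = 2898753715.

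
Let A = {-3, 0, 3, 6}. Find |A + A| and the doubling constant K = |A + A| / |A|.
K = |A + A| / |A| = 7/4

Enumerate A + A = {a + b : a, b ∈ A}. With |A| = 4, there are |A|^2 = 16 ordered sum pairs; collecting distinct values, A + A = {-6, -3, 0, 3, 6, 9, 12}, so |A + A| = 7. Thus K = 7/4. Here |A + A| = 2|A| − 1 = 7, the minimum possible — so K = 7/4 is minimal, which holds iff A is an arithmetic progression.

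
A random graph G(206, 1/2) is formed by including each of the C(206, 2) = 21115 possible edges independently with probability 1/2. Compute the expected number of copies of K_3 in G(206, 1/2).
E[# K_3] = C(206, 3) · (1/2)^C(3, 2) = 1435820 / 2^3 = 358955/2 = 179477.5

For each 3-subset S of vertices (there are C(206, 3) = 1435820 such S), let X_S = 1 if S induces a K_3 (all C(3, 2) = 3 edges present). Then P(X_S = 1) = (1/2)^3 = 1/8. By linearity of expectation, E[# K_3] = C(206, 3) · (1/2)^3 = 1435820 / 8 = 358955/2 = 179477.5.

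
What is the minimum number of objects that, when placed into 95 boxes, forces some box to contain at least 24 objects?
n = (24 − 1)·95 + 1 = 2186

By the generalised pigeonhole principle, to guarantee some box contains ≥ r objects we need more than (r − 1) · k objects total. Threshold: n = (r − 1) · k + 1. With r = 24 and k = 95: n = 23 · 95 + 1 = 2185 + 1 = 2186. For n = 2185 = 23 · 95, we can put exactly 23 objects in every box, avoiding 24 in any single one — so 2186 is tight.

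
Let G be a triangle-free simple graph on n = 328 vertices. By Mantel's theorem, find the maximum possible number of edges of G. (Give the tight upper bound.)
ex(328, K_3) = ⌊328^2/4⌋ = 26896

Mantel (1907): a triangle-free graph on n vertices has at most ⌊n^2/4⌋ edges, with equality for the complete bipartite graph K_{⌊n/2⌋, ⌈n/2⌉}. For n = 328: ⌊328^2/4⌋ = ⌊107584/4⌋ = 26896. The extremal graph is K_{164, 164}, which has 164·164 = 26896 edges.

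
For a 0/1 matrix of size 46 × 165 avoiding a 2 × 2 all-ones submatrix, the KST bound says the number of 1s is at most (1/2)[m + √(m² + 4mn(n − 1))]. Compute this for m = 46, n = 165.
z(46, 165; 2, 2) ≤ (1/2)[46 + √(46² + 4·46·165·164)] = (1/2)[46 + √4981156] = 1138.9252

Kővári–Sós–Turán: let r_1, ..., r_46 be the row sums and z = Σ r_i the total number of 1s. Each pair of columns can share at most one row with both entries 1 (else a 2×2 all-ones block appears), so Σ_i C(r_i, 2) ≤ C(165, 2) = 13530. By convexity Σ_i C(r_i, 2) ≥ 46·C(z/46, 2) = z(z − 46)/(2·46), giving z² − 46z − 46·165·164 ≤ 0 and hence z ≤ (1/2)[46 + √(2116 + 4·1244760)] = (1/2)[46 + √4981156] ≈ (1/2)(46 + 2231.8504) = 1138.9252.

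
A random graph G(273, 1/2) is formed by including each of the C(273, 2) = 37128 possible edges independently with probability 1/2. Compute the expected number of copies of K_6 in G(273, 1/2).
E[# K_6] = C(273, 6) · (1/2)^C(6, 2) = 544025408472 / 2^15 = 68003176059/4096 ≈ 16602337.905029

For each 6-subset S of vertices (there are C(273, 6) = 544025408472 such S), let X_S = 1 if S induces a K_6 (all C(6, 2) = 15 edges present). Then P(X_S = 1) = (1/2)^15 = 1/32768. By linearity of expectation, E[# K_6] = C(273, 6) · (1/2)^15 = 544025408472 / 32768 = 68003176059/4096 ≈ 16602337.905029.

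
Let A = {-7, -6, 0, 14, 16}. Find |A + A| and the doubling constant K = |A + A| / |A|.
K = |A + A| / |A| = 15/5 = 3

Enumerate A + A = {a + b : a, b ∈ A}. With |A| = 5, there are |A|^2 = 25 ordered sum pairs; collecting distinct values, A + A = {-14, -13, -12, -7, -6, 0, 7, 8, 9, 10, 14, 16, 28, 30, 32}, so |A + A| = 15. Thus K = 15/5 = 3. For comparison, the minimum possible |A + A| over all 5-element sets is 2·5 − 1 = 9 (so min K = 9/5), attained only by arithmetic progressions.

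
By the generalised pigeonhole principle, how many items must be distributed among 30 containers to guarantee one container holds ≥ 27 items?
n = (27 − 1)·30 + 1 = 781

By the generalised pigeonhole principle, to guarantee some box contains ≥ r objects we need more than (r − 1) · k objects total. Threshold: n = (r − 1) · k + 1. With r = 27 and k = 30: n = 26 · 30 + 1 = 780 + 1 = 781. For n = 780 = 26 · 30, we can put exactly 26 objects in every box, avoiding 27 in any single one — so 781 is tight.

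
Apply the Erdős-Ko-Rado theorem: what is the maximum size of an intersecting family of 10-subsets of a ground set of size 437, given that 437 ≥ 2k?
max |F| = C(436, 9) = 1443845996430431880

The Erdős-Ko-Rado theorem states: for n ≥ 2k, an intersecting family of k-subsets of an n-element set has size at most C(n − 1, k − 1), with equality for 'star' families {A ⊆ [n] : |A| = k, i ∈ A} (fix an element i). For n = 437, k = 10: C(436, 9) = 1443845996430431880.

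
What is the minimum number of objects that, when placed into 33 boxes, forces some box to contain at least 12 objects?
n = (12 − 1)·33 + 1 = 364

By the generalised pigeonhole principle, to guarantee some box contains ≥ r objects we need more than (r − 1) · k objects total. Threshold: n = (r − 1) · k + 1. With r = 12 and k = 33: n = 11 · 33 + 1 = 363 + 1 = 364. For n = 363 = 11 · 33, we can put exactly 11 objects in every box, avoiding 12 in any single one — so 364 is tight.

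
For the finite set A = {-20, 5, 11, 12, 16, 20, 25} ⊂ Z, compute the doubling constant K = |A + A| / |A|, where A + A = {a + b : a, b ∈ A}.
K = |A + A| / |A| = 26/7

Enumerate A + A = {a + b : a, b ∈ A}. With |A| = 7, there are |A|^2 = 49 ordered sum pairs; collecting distinct values, A + A = {-40, -15, -9, -8, -4, 0, 5, 10, 16, 17, 21, 22, 23, 24, 25, 27, 28, 30, 31, 32, 36, 37, 40, 41, 45, 50}, so |A + A| = 26. Thus K = 26/7. For comparison, the minimum possible |A + A| over all 7-element sets is 2·7 − 1 = 13 (so min K = 13/7), attained only by arithmetic progressions.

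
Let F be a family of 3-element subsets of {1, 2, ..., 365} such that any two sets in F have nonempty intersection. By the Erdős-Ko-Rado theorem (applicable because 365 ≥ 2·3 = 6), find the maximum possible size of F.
max |F| = C(364, 2) = 66066

The Erdős-Ko-Rado theorem states: for n ≥ 2k, an intersecting family of k-subsets of an n-element set has size at most C(n − 1, k − 1), with equality for 'star' families {A ⊆ [n] : |A| = k, i ∈ A} (fix an element i). For n = 365, k = 3: C(364, 2) = 66066.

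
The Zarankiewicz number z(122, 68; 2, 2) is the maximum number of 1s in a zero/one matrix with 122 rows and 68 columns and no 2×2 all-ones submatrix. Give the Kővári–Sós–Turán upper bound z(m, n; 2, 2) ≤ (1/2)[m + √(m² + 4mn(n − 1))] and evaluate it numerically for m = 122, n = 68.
z(122, 68; 2, 2) ≤ (1/2)[122 + √(122² + 4·122·68·67)] = (1/2)[122 + √2238212] = 809.0328

Kővári–Sós–Turán: let r_1, ..., r_122 be the row sums and z = Σ r_i the total number of 1s. Each pair of columns can share at most one row with both entries 1 (else a 2×2 all-ones block appears), so Σ_i C(r_i, 2) ≤ C(68, 2) = 2278. By convexity Σ_i C(r_i, 2) ≥ 122·C(z/122, 2) = z(z − 122)/(2·122), giving z² − 122z − 122·68·67 ≤ 0 and hence z ≤ (1/2)[122 + √(14884 + 4·555832)] = (1/2)[122 + √2238212] ≈ (1/2)(122 + 1496.0655) = 809.0328.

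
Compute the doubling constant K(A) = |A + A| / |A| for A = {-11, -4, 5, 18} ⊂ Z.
K = |A + A| / |A| = 10/4 = 5/2

Enumerate A + A = {a + b : a, b ∈ A}. With |A| = 4, there are |A|^2 = 16 ordered sum pairs; collecting distinct values, A + A = {-22, -15, -8, -6, 1, 7, 10, 14, 23, 36}, so |A + A| = 10. Thus K = 10/4 = 5/2. For comparison, the minimum possible |A + A| over all 4-element sets is 2·4 − 1 = 7 (so min K = 7/4), attained only by arithmetic progressions.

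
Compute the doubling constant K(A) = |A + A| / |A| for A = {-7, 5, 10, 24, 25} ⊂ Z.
K = |A + A| / |A| = 15/5 = 3

Enumerate A + A = {a + b : a, b ∈ A}. With |A| = 5, there are |A|^2 = 25 ordered sum pairs; collecting distinct values, A + A = {-14, -2, 3, 10, 15, 17, 18, 20, 29, 30, 34, 35, 48, 49, 50}, so |A + A| = 15. Thus K = 15/5 = 3. For comparison, the minimum possible |A + A| over all 5-element sets is 2·5 − 1 = 9 (so min K = 9/5), attained only by arithmetic progressions.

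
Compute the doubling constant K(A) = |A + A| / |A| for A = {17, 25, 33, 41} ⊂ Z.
K = |A + A| / |A| = 7/4

Enumerate A + A = {a + b : a, b ∈ A}. With |A| = 4, there are |A|^2 = 16 ordered sum pairs; collecting distinct values, A + A = {34, 42, 50, 58, 66, 74, 82}, so |A + A| = 7. Thus K = 7/4. Here |A + A| = 2|A| − 1 = 7, the minimum possible — so K = 7/4 is minimal, which holds iff A is an arithmetic progression.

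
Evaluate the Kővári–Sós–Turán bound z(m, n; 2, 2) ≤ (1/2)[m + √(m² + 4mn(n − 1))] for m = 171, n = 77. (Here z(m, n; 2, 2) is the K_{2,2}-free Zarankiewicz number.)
z(171, 77; 2, 2) ≤ (1/2)[171 + √(171² + 4·171·77·76)] = (1/2)[171 + √4032009] = 1089.4932

Kővári–Sós–Turán: let r_1, ..., r_171 be the row sums and z = Σ r_i the total number of 1s. Each pair of columns can share at most one row with both entries 1 (else a 2×2 all-ones block appears), so Σ_i C(r_i, 2) ≤ C(77, 2) = 2926. By convexity Σ_i C(r_i, 2) ≥ 171·C(z/171, 2) = z(z − 171)/(2·171), giving z² − 171z − 171·77·76 ≤ 0 and hence z ≤ (1/2)[171 + √(29241 + 4·1000692)] = (1/2)[171 + √4032009] ≈ (1/2)(171 + 2007.9863) = 1089.4932.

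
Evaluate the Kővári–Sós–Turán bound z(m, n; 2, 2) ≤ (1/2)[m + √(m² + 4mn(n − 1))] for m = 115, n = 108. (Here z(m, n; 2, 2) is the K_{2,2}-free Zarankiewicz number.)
z(115, 108; 2, 2) ≤ (1/2)[115 + √(115² + 4·115·108·107)] = (1/2)[115 + √5328985] = 1211.7297

Kővári–Sós–Turán: let r_1, ..., r_115 be the row sums and z = Σ r_i the total number of 1s. Each pair of columns can share at most one row with both entries 1 (else a 2×2 all-ones block appears), so Σ_i C(r_i, 2) ≤ C(108, 2) = 5778. By convexity Σ_i C(r_i, 2) ≥ 115·C(z/115, 2) = z(z − 115)/(2·115), giving z² − 115z − 115·108·107 ≤ 0 and hence z ≤ (1/2)[115 + √(13225 + 4·1328940)] = (1/2)[115 + √5328985] ≈ (1/2)(115 + 2308.4594) = 1211.7297.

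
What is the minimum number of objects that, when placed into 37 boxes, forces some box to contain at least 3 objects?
n = (3 − 1)·37 + 1 = 75

By the generalised pigeonhole principle, to guarantee some box contains ≥ r objects we need more than (r − 1) · k objects total. Threshold: n = (r − 1) · k + 1. With r = 3 and k = 37: n = 2 · 37 + 1 = 74 + 1 = 75. For n = 74 = 2 · 37, we can put exactly 2 objects in every box, avoiding 3 in any single one — so 75 is tight.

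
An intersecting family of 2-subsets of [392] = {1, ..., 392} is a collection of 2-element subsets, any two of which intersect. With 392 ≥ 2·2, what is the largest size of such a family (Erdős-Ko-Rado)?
max |F| = C(391, 1) = 391

Erdős-Ko-Rado (1961): when n ≥ 2k, max |F| = C(n−1, k−1). The bound is attained by the star {A : i ∈ A} for any fixed i ∈ [n]. Here C(392−1, 2−1) = C(391, 1) = 391.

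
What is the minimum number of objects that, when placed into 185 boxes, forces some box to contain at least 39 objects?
n = (39 − 1)·185 + 1 = 7031

By the generalised pigeonhole principle, to guarantee some box contains ≥ r objects we need more than (r − 1) · k objects total. Threshold: n = (r − 1) · k + 1. With r = 39 and k = 185: n = 38 · 185 + 1 = 7030 + 1 = 7031. For n = 7030 = 38 · 185, we can put exactly 38 objects in every box, avoiding 39 in any single one — so 7031 is tight.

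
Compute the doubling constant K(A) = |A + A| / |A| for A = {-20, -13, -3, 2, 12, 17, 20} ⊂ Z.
K = |A + A| / |A| = 25/7

Enumerate A + A = {a + b : a, b ∈ A}. With |A| = 7, there are |A|^2 = 49 ordered sum pairs; collecting distinct values, A + A = {-40, -33, -26, -23, -18, -16, -11, -8, -6, -3, -1, 0, 4, 7, 9, 14, 17, 19, 22, 24, 29, 32, 34, 37, 40}, so |A + A| = 25. Thus K = 25/7. For comparison, the minimum possible |A + A| over all 7-element sets is 2·7 − 1 = 13 (so min K = 13/7), attained only by arithmetic progressions.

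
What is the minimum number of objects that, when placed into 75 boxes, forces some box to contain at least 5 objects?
n = (5 − 1)·75 + 1 = 301

By the generalised pigeonhole principle, to guarantee some box contains ≥ r objects we need more than (r − 1) · k objects total. Threshold: n = (r − 1) · k + 1. With r = 5 and k = 75: n = 4 · 75 + 1 = 300 + 1 = 301. For n = 300 = 4 · 75, we can put exactly 4 objects in every box, avoiding 5 in any single one — so 301 is tight.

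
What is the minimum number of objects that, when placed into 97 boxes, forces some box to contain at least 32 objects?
n = (32 − 1)·97 + 1 = 3008

By the generalised pigeonhole principle, to guarantee some box contains ≥ r objects we need more than (r − 1) · k objects total. Threshold: n = (r − 1) · k + 1. With r = 32 and k = 97: n = 31 · 97 + 1 = 3007 + 1 = 3008. For n = 3007 = 31 · 97, we can put exactly 31 objects in every box, avoiding 32 in any single one — so 3008 is tight.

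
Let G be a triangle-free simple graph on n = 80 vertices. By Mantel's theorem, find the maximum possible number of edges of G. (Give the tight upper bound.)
ex(80, K_3) = ⌊80^2/4⌋ = 1600

Mantel (1907): a triangle-free graph on n vertices has at most ⌊n^2/4⌋ edges, with equality for the complete bipartite graph K_{⌊n/2⌋, ⌈n/2⌉}. For n = 80: ⌊80^2/4⌋ = ⌊6400/4⌋ = 1600. The extremal graph is K_{40, 40}, which has 40·40 = 1600 edges.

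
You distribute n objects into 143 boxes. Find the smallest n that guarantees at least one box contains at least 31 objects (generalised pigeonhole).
n = (31 − 1)·143 + 1 = 4291

By the generalised pigeonhole principle, to guarantee some box contains ≥ r objects we need more than (r − 1) · k objects total. Threshold: n = (r − 1) · k + 1. With r = 31 and k = 143: n = 30 · 143 + 1 = 4290 + 1 = 4291. For n = 4290 = 30 · 143, we can put exactly 30 objects in every box, avoiding 31 in any single one — so 4291 is tight.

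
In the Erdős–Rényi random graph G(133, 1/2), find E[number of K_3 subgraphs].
E[# K_3] = C(133, 3) · (1/2)^C(3, 2) = 383306 / 2^3 = 191653/4 = 47913.25

For each 3-subset S of vertices (there are C(133, 3) = 383306 such S), let X_S = 1 if S induces a K_3 (all C(3, 2) = 3 edges present). Then P(X_S = 1) = (1/2)^3 = 1/8. By linearity of expectation, E[# K_3] = C(133, 3) · (1/2)^3 = 383306 / 8 = 191653/4 = 47913.25.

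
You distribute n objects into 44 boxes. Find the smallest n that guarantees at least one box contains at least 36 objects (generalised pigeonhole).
n = (36 − 1)·44 + 1 = 1541

By the generalised pigeonhole principle, to guarantee some box contains ≥ r objects we need more than (r − 1) · k objects total. Threshold: n = (r − 1) · k + 1. With r = 36 and k = 44: n = 35 · 44 + 1 = 1540 + 1 = 1541. For n = 1540 = 35 · 44, we can put exactly 35 objects in every box, avoiding 36 in any single one — so 1541 is tight.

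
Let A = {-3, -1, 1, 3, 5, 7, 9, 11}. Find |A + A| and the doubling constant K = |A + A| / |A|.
K = |A + A| / |A| = 15/8

Enumerate A + A = {a + b : a, b ∈ A}. With |A| = 8, there are |A|^2 = 64 ordered sum pairs; collecting distinct values, A + A = {-6, -4, -2, 0, 2, 4, 6, 8, 10, 12, 14, 16, 18, 20, 22}, so |A + A| = 15. Thus K = 15/8. Here |A + A| = 2|A| − 1 = 15, the minimum possible — so K = 15/8 is minimal, which holds iff A is an arithmetic progression.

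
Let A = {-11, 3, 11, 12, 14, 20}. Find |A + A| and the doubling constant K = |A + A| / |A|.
K = |A + A| / |A| = 20/6 = 10/3

Enumerate A + A = {a + b : a, b ∈ A}. With |A| = 6, there are |A|^2 = 36 ordered sum pairs; collecting distinct values, A + A = {-22, -8, 0, 1, 3, 6, 9, 14, 15, 17, 22, 23, 24, 25, 26, 28, 31, 32, 34, 40}, so |A + A| = 20. Thus K = 20/6 = 10/3. For comparison, the minimum possible |A + A| over all 6-element sets is 2·6 − 1 = 11 (so min K = 11/6), attained only by arithmetic progressions.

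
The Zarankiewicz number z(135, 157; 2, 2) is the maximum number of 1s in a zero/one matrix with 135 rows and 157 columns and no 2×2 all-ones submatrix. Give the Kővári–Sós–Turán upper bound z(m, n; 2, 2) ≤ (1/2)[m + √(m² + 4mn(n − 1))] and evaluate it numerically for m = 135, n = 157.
z(135, 157; 2, 2) ≤ (1/2)[135 + √(135² + 4·135·157·156)] = (1/2)[135 + √13243905] = 1887.1088

Kővári–Sós–Turán: let r_1, ..., r_135 be the row sums and z = Σ r_i the total number of 1s. Each pair of columns can share at most one row with both entries 1 (else a 2×2 all-ones block appears), so Σ_i C(r_i, 2) ≤ C(157, 2) = 12246. By convexity Σ_i C(r_i, 2) ≥ 135·C(z/135, 2) = z(z − 135)/(2·135), giving z² − 135z − 135·157·156 ≤ 0 and hence z ≤ (1/2)[135 + √(18225 + 4·3306420)] = (1/2)[135 + √13243905] ≈ (1/2)(135 + 3639.2176) = 1887.1088.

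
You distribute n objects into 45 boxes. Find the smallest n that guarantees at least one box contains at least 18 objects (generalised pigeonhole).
n = (18 − 1)·45 + 1 = 766

By the generalised pigeonhole principle, to guarantee some box contains ≥ r objects we need more than (r − 1) · k objects total. Threshold: n = (r − 1) · k + 1. With r = 18 and k = 45: n = 17 · 45 + 1 = 765 + 1 = 766. For n = 765 = 17 · 45, we can put exactly 17 objects in every box, avoiding 18 in any single one — so 766 is tight.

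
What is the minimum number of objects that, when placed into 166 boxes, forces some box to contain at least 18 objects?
n = (18 − 1)·166 + 1 = 2823

By the generalised pigeonhole principle, to guarantee some box contains ≥ r objects we need more than (r − 1) · k objects total. Threshold: n = (r − 1) · k + 1. With r = 18 and k = 166: n = 17 · 166 + 1 = 2822 + 1 = 2823. For n = 2822 = 17 · 166, we can put exactly 17 objects in every box, avoiding 18 in any single one — so 2823 is tight.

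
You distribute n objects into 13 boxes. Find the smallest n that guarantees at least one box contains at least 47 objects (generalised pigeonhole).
n = (47 − 1)·13 + 1 = 599

By the generalised pigeonhole principle, to guarantee some box contains ≥ r objects we need more than (r − 1) · k objects total. Threshold: n = (r − 1) · k + 1. With r = 47 and k = 13: n = 46 · 13 + 1 = 598 + 1 = 599. For n = 598 = 46 · 13, we can put exactly 46 objects in every box, avoiding 47 in any single one — so 599 is tight.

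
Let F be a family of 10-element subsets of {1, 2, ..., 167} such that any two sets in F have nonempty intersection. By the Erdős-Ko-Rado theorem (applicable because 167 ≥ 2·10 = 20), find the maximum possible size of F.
max |F| = C(166, 9) = 211531737340440

The Erdős-Ko-Rado theorem states: for n ≥ 2k, an intersecting family of k-subsets of an n-element set has size at most C(n − 1, k − 1), with equality for 'star' families {A ⊆ [n] : |A| = k, i ∈ A} (fix an element i). For n = 167, k = 10: C(166, 9) = 211531737340440.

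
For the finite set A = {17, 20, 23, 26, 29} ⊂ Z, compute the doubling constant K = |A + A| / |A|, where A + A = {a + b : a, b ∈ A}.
K = |A + A| / |A| = 9/5

Enumerate A + A = {a + b : a, b ∈ A}. With |A| = 5, there are |A|^2 = 25 ordered sum pairs; collecting distinct values, A + A = {34, 37, 40, 43, 46, 49, 52, 55, 58}, so |A + A| = 9. Thus K = 9/5. Here |A + A| = 2|A| − 1 = 9, the minimum possible — so K = 9/5 is minimal, which holds iff A is an arithmetic progression.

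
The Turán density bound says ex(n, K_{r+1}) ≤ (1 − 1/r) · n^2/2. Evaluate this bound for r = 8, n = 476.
Turán density bound = (7/8) · 476^2/2 = 99127

Turán's theorem: ex(n, K_{r+1}) is achieved by the complete r-partite Turán graph T(n, r) with parts as balanced as possible, and is at most (1 − 1/r) · n^2/2. For r = 8, n = 476: the density bound is (7/8) · 226576/2 = 99127. The integer-valued extremum is e(T(476, 8)) = 99126, which is strictly less than the density bound 99127 since 8 ∤ 476 (the parts of T(476, 8) cannot all be equal).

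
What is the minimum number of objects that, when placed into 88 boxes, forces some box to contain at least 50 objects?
n = (50 − 1)·88 + 1 = 4313

By the generalised pigeonhole principle, to guarantee some box contains ≥ r objects we need more than (r − 1) · k objects total. Threshold: n = (r − 1) · k + 1. With r = 50 and k = 88: n = 49 · 88 + 1 = 4312 + 1 = 4313. For n = 4312 = 49 · 88, we can put exactly 49 objects in every box, avoiding 50 in any single one — so 4313 is tight.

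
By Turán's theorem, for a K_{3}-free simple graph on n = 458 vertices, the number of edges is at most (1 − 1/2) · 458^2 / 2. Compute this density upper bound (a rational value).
Turán density bound = (1/2) · 458^2/2 = 52441

Turán's theorem: ex(n, K_{r+1}) is achieved by the complete r-partite Turán graph T(n, r) with parts as balanced as possible, and is at most (1 − 1/r) · n^2/2. For r = 2, n = 458: the density bound is (1/2) · 209764/2 = 52441. Since 2 ∣ 458, the Turán graph T(458, 2) has parts of equal size 229, and its edge count e(T(458, 2)) = 52441 attains the density bound exactly.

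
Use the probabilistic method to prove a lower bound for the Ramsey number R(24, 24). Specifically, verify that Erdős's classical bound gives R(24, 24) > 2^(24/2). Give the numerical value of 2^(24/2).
2^(24/2) = 4096; so R(24, 24) > 4096

Colour each edge of K_n uniformly at random with red/blue. The expected number of monochromatic K_24 is C(n, 24) · 2 · 2^(−C(24,2)). If C(n, 24) · 2^(1 − C(24,2)) < 1, then with positive probability no monochromatic K_24 exists, so R(24, 24) > n. The standard estimate C(n, 24) ≤ n^24/24! shows this inequality holds whenever n ≤ 2^(24/2) (since 24! · 2^(C(24,2) − 1) > 2^(24^2/2) ≥ n^24). Hence R(24, 24) > 2^(24/2) = 4096.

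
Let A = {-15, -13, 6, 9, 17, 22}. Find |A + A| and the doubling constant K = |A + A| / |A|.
K = |A + A| / |A| = 21/6 = 7/2

Enumerate A + A = {a + b : a, b ∈ A}. With |A| = 6, there are |A|^2 = 36 ordered sum pairs; collecting distinct values, A + A = {-30, -28, -26, -9, -7, -6, -4, 2, 4, 7, 9, 12, 15, 18, 23, 26, 28, 31, 34, 39, 44}, so |A + A| = 21. Thus K = 21/6 = 7/2. For comparison, the minimum possible |A + A| over all 6-element sets is 2·6 − 1 = 11 (so min K = 11/6), attained only by arithmetic progressions.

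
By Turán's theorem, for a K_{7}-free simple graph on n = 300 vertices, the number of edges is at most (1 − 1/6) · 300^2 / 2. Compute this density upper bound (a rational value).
Turán density bound = (5/6) · 300^2/2 = 37500

Turán's theorem: ex(n, K_{r+1}) is achieved by the complete r-partite Turán graph T(n, r) with parts as balanced as possible, and is at most (1 − 1/r) · n^2/2. For r = 6, n = 300: the density bound is (5/6) · 90000/2 = 37500. Since 6 ∣ 300, the Turán graph T(300, 6) has parts of equal size 50, and its edge count e(T(300, 6)) = 37500 attains the density bound exactly.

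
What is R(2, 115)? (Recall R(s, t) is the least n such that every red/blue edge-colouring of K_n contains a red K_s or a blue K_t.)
R(2, 115) = 115

R(2, k) = k for all k ≥ 2: in a 2-colouring of K_k, either some edge is red (a red K_2) or all edges are blue (a blue K_k). And K_{114} coloured all-blue has no blue K_115, so R(2, 115) > 114. Hence R(2, 115) = 115.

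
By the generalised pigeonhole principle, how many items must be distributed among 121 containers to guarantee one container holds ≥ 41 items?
n = (41 − 1)·121 + 1 = 4841

By the generalised pigeonhole principle, to guarantee some box contains ≥ r objects we need more than (r − 1) · k objects total. Threshold: n = (r − 1) · k + 1. With r = 41 and k = 121: n = 40 · 121 + 1 = 4840 + 1 = 4841. For n = 4840 = 40 · 121, we can put exactly 40 objects in every box, avoiding 41 in any single one — so 4841 is tight.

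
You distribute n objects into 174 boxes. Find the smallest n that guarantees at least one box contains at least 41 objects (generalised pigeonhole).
n = (41 − 1)·174 + 1 = 6961

By the generalised pigeonhole principle, to guarantee some box contains ≥ r objects we need more than (r − 1) · k objects total. Threshold: n = (r − 1) · k + 1. With r = 41 and k = 174: n = 40 · 174 + 1 = 6960 + 1 = 6961. For n = 6960 = 40 · 174, we can put exactly 40 objects in every box, avoiding 41 in any single one — so 6961 is tight.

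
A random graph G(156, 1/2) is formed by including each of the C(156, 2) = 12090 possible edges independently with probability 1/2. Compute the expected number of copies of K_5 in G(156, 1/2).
E[# K_5] = C(156, 5) · (1/2)^C(5, 2) = 721656936 / 2^10 = 90207117/128 = 704743.1015625

For each 5-subset S of vertices (there are C(156, 5) = 721656936 such S), let X_S = 1 if S induces a K_5 (all C(5, 2) = 10 edges present). Then P(X_S = 1) = (1/2)^10 = 1/1024. By linearity of expectation, E[# K_5] = C(156, 5) · (1/2)^10 = 721656936 / 1024 = 90207117/128 = 704743.1015625.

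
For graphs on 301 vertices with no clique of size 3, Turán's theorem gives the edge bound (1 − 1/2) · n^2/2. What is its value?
Turán density bound = (1/2) · 301^2/2 = 90601/4 ≈ 22650.25

Turán's theorem: ex(n, K_{r+1}) is achieved by the complete r-partite Turán graph T(n, r) with parts as balanced as possible, and is at most (1 − 1/r) · n^2/2. For r = 2, n = 301: the density bound is (1/2) · 90601/2 = 90601/4 ≈ 22650.25. The integer-valued extremum is e(T(301, 2)) = 22650, which is strictly less than the density bound 90601/4 since 2 ∤ 301 (the parts of T(301, 2) cannot all be equal).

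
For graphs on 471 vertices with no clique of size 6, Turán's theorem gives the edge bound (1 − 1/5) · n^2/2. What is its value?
Turán density bound = (4/5) · 471^2/2 = 443682/5 ≈ 88736.4

Turán's theorem: ex(n, K_{r+1}) is achieved by the complete r-partite Turán graph T(n, r) with parts as balanced as possible, and is at most (1 − 1/r) · n^2/2. For r = 5, n = 471: the density bound is (4/5) · 221841/2 = 443682/5 ≈ 88736.4. The integer-valued extremum is e(T(471, 5)) = 88736, which is strictly less than the density bound 443682/5 since 5 ∤ 471 (the parts of T(471, 5) cannot all be equal).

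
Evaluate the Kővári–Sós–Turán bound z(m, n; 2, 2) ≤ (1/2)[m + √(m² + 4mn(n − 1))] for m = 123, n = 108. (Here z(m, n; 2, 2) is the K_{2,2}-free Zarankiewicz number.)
z(123, 108; 2, 2) ≤ (1/2)[123 + √(123² + 4·123·108·107)] = (1/2)[123 + √5700681] = 1255.3049

Kővári–Sós–Turán: let r_1, ..., r_123 be the row sums and z = Σ r_i the total number of 1s. Each pair of columns can share at most one row with both entries 1 (else a 2×2 all-ones block appears), so Σ_i C(r_i, 2) ≤ C(108, 2) = 5778. By convexity Σ_i C(r_i, 2) ≥ 123·C(z/123, 2) = z(z − 123)/(2·123), giving z² − 123z − 123·108·107 ≤ 0 and hence z ≤ (1/2)[123 + √(15129 + 4·1421388)] = (1/2)[123 + √5700681] ≈ (1/2)(123 + 2387.6099) = 1255.3049.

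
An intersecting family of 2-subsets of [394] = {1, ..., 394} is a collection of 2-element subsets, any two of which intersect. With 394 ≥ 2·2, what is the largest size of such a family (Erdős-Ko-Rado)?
max |F| = C(393, 1) = 393

The Erdős-Ko-Rado theorem states: for n ≥ 2k, an intersecting family of k-subsets of an n-element set has size at most C(n − 1, k − 1), with equality for 'star' families {A ⊆ [n] : |A| = k, i ∈ A} (fix an element i). For n = 394, k = 2: C(393, 1) = 393.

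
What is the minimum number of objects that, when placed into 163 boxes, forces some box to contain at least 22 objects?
n = (22 − 1)·163 + 1 = 3424

By the generalised pigeonhole principle, to guarantee some box contains ≥ r objects we need more than (r − 1) · k objects total. Threshold: n = (r − 1) · k + 1. With r = 22 and k = 163: n = 21 · 163 + 1 = 3423 + 1 = 3424. For n = 3423 = 21 · 163, we can put exactly 21 objects in every box, avoiding 22 in any single one — so 3424 is tight.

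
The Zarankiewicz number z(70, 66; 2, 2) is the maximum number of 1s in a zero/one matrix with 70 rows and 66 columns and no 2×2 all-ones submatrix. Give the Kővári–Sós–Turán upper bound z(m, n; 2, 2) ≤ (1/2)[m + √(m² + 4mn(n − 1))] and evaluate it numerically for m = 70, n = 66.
z(70, 66; 2, 2) ≤ (1/2)[70 + √(70² + 4·70·66·65)] = (1/2)[70 + √1206100] = 584.1129

Kővári–Sós–Turán: let r_1, ..., r_70 be the row sums and z = Σ r_i the total number of 1s. Each pair of columns can share at most one row with both entries 1 (else a 2×2 all-ones block appears), so Σ_i C(r_i, 2) ≤ C(66, 2) = 2145. By convexity Σ_i C(r_i, 2) ≥ 70·C(z/70, 2) = z(z − 70)/(2·70), giving z² − 70z − 70·66·65 ≤ 0 and hence z ≤ (1/2)[70 + √(4900 + 4·300300)] = (1/2)[70 + √1206100] ≈ (1/2)(70 + 1098.2258) = 584.1129.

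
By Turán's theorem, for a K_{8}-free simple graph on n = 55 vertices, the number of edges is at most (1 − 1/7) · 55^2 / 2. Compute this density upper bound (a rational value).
Turán density bound = (6/7) · 55^2/2 = 9075/7 ≈ 1296.4286

Turán's theorem: ex(n, K_{r+1}) is achieved by the complete r-partite Turán graph T(n, r) with parts as balanced as possible, and is at most (1 − 1/r) · n^2/2. For r = 7, n = 55: the density bound is (6/7) · 3025/2 = 9075/7 ≈ 1296.4286. The integer-valued extremum is e(T(55, 7)) = 1296, which is strictly less than the density bound 9075/7 since 7 ∤ 55 (the parts of T(55, 7) cannot all be equal).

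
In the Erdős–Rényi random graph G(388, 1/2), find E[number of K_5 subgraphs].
E[# K_5] = C(388, 5) · (1/2)^C(5, 2) = 71406986112 / 2^10 = 557867079/8 = 69733384.875

For each 5-subset S of vertices (there are C(388, 5) = 71406986112 such S), let X_S = 1 if S induces a K_5 (all C(5, 2) = 10 edges present). Then P(X_S = 1) = (1/2)^10 = 1/1024. By linearity of expectation, E[# K_5] = C(388, 5) · (1/2)^10 = 71406986112 / 1024 = 557867079/8 = 69733384.875.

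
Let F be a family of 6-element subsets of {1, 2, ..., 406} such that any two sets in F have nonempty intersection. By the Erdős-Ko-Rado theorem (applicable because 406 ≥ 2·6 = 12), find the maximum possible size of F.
max |F| = C(405, 5) = 88578967581

The Erdős-Ko-Rado theorem states: for n ≥ 2k, an intersecting family of k-subsets of an n-element set has size at most C(n − 1, k − 1), with equality for 'star' families {A ⊆ [n] : |A| = k, i ∈ A} (fix an element i). For n = 406, k = 6: C(405, 5) = 88578967581.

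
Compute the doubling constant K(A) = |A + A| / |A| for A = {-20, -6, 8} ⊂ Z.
K = |A + A| / |A| = 5/3

Enumerate A + A = {a + b : a, b ∈ A}. With |A| = 3, there are |A|^2 = 9 ordered sum pairs; collecting distinct values, A + A = {-40, -26, -12, 2, 16}, so |A + A| = 5. Thus K = 5/3. Here |A + A| = 2|A| − 1 = 5, the minimum possible — so K = 5/3 is minimal, which holds iff A is an arithmetic progression.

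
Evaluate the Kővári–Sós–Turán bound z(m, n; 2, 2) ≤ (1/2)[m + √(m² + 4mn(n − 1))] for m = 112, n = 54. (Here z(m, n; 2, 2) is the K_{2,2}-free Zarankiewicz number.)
z(112, 54; 2, 2) ≤ (1/2)[112 + √(112² + 4·112·54·53)] = (1/2)[112 + √1294720] = 624.9288

Kővári–Sós–Turán: let r_1, ..., r_112 be the row sums and z = Σ r_i the total number of 1s. Each pair of columns can share at most one row with both entries 1 (else a 2×2 all-ones block appears), so Σ_i C(r_i, 2) ≤ C(54, 2) = 1431. By convexity Σ_i C(r_i, 2) ≥ 112·C(z/112, 2) = z(z − 112)/(2·112), giving z² − 112z − 112·54·53 ≤ 0 and hence z ≤ (1/2)[112 + √(12544 + 4·320544)] = (1/2)[112 + √1294720] ≈ (1/2)(112 + 1137.8576) = 624.9288.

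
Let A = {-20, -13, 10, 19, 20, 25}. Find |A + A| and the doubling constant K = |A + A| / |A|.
K = |A + A| / |A| = 21/6 = 7/2

Enumerate A + A = {a + b : a, b ∈ A}. With |A| = 6, there are |A|^2 = 36 ordered sum pairs; collecting distinct values, A + A = {-40, -33, -26, -10, -3, -1, 0, 5, 6, 7, 12, 20, 29, 30, 35, 38, 39, 40, 44, 45, 50}, so |A + A| = 21. Thus K = 21/6 = 7/2. For comparison, the minimum possible |A + A| over all 6-element sets is 2·6 − 1 = 11 (so min K = 11/6), attained only by arithmetic progressions.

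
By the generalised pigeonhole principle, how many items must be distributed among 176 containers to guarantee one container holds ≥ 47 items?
n = (47 − 1)·176 + 1 = 8097

By the generalised pigeonhole principle, to guarantee some box contains ≥ r objects we need more than (r − 1) · k objects total. Threshold: n = (r − 1) · k + 1. With r = 47 and k = 176: n = 46 · 176 + 1 = 8096 + 1 = 8097. For n = 8096 = 46 · 176, we can put exactly 46 objects in every box, avoiding 47 in any single one — so 8097 is tight.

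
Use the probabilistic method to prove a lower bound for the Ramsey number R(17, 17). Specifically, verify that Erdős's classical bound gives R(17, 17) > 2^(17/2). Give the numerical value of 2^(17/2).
2^(17/2) = 362.0387; so R(17, 17) > 362.0387

Colour each edge of K_n uniformly at random with red/blue. The expected number of monochromatic K_17 is C(n, 17) · 2 · 2^(−C(17,2)). If C(n, 17) · 2^(1 − C(17,2)) < 1, then with positive probability no monochromatic K_17 exists, so R(17, 17) > n. The standard estimate C(n, 17) ≤ n^17/17! shows this inequality holds whenever n ≤ 2^(17/2) (since 17! · 2^(C(17,2) − 1) > 2^(17^2/2) ≥ n^17). Hence R(17, 17) > 2^(17/2) = 362.0387.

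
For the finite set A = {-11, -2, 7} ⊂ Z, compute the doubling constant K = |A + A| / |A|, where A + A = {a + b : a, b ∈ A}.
K = |A + A| / |A| = 5/3

Enumerate A + A = {a + b : a, b ∈ A}. With |A| = 3, there are |A|^2 = 9 ordered sum pairs; collecting distinct values, A + A = {-22, -13, -4, 5, 14}, so |A + A| = 5. Thus K = 5/3. Here |A + A| = 2|A| − 1 = 5, the minimum possible — so K = 5/3 is minimal, which holds iff A is an arithmetic progression.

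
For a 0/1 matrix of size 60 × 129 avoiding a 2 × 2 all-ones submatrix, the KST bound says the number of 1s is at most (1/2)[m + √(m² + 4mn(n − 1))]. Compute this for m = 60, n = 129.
z(60, 129; 2, 2) ≤ (1/2)[60 + √(60² + 4·60·129·128)] = (1/2)[60 + √3966480] = 1025.8012

Kővári–Sós–Turán: let r_1, ..., r_60 be the row sums and z = Σ r_i the total number of 1s. Each pair of columns can share at most one row with both entries 1 (else a 2×2 all-ones block appears), so Σ_i C(r_i, 2) ≤ C(129, 2) = 8256. By convexity Σ_i C(r_i, 2) ≥ 60·C(z/60, 2) = z(z − 60)/(2·60), giving z² − 60z − 60·129·128 ≤ 0 and hence z ≤ (1/2)[60 + √(3600 + 4·990720)] = (1/2)[60 + √3966480] ≈ (1/2)(60 + 1991.6024) = 1025.8012.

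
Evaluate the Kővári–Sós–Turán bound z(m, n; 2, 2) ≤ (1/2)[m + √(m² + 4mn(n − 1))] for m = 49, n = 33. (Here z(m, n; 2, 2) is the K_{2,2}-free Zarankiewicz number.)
z(49, 33; 2, 2) ≤ (1/2)[49 + √(49² + 4·49·33·32)] = (1/2)[49 + √209377] = 253.2887

Kővári–Sós–Turán: let r_1, ..., r_49 be the row sums and z = Σ r_i the total number of 1s. Each pair of columns can share at most one row with both entries 1 (else a 2×2 all-ones block appears), so Σ_i C(r_i, 2) ≤ C(33, 2) = 528. By convexity Σ_i C(r_i, 2) ≥ 49·C(z/49, 2) = z(z − 49)/(2·49), giving z² − 49z − 49·33·32 ≤ 0 and hence z ≤ (1/2)[49 + √(2401 + 4·51744)] = (1/2)[49 + √209377] ≈ (1/2)(49 + 457.5773) = 253.2887.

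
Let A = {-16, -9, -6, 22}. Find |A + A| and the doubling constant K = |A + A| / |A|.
K = |A + A| / |A| = 10/4 = 5/2

Enumerate A + A = {a + b : a, b ∈ A}. With |A| = 4, there are |A|^2 = 16 ordered sum pairs; collecting distinct values, A + A = {-32, -25, -22, -18, -15, -12, 6, 13, 16, 44}, so |A + A| = 10. Thus K = 10/4 = 5/2. For comparison, the minimum possible |A + A| over all 4-element sets is 2·4 − 1 = 7 (so min K = 7/4), attained only by arithmetic progressions.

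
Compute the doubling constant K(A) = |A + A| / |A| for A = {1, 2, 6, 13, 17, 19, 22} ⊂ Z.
K = |A + A| / |A| = 26/7

Enumerate A + A = {a + b : a, b ∈ A}. With |A| = 7, there are |A|^2 = 49 ordered sum pairs; collecting distinct values, A + A = {2, 3, 4, 7, 8, 12, 14, 15, 18, 19, 20, 21, 23, 24, 25, 26, 28, 30, 32, 34, 35, 36, 38, 39, 41, 44}, so |A + A| = 26. Thus K = 26/7. For comparison, the minimum possible |A + A| over all 7-element sets is 2·7 − 1 = 13 (so min K = 13/7), attained only by arithmetic progressions.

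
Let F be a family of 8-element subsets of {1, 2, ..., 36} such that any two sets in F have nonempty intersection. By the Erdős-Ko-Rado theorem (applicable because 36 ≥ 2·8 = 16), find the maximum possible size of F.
max |F| = C(35, 7) = 6724520

Erdős-Ko-Rado (1961): when n ≥ 2k, max |F| = C(n−1, k−1). The bound is attained by the star {A : i ∈ A} for any fixed i ∈ [n]. Here C(36−1, 8−1) = C(35, 7) = 6724520.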